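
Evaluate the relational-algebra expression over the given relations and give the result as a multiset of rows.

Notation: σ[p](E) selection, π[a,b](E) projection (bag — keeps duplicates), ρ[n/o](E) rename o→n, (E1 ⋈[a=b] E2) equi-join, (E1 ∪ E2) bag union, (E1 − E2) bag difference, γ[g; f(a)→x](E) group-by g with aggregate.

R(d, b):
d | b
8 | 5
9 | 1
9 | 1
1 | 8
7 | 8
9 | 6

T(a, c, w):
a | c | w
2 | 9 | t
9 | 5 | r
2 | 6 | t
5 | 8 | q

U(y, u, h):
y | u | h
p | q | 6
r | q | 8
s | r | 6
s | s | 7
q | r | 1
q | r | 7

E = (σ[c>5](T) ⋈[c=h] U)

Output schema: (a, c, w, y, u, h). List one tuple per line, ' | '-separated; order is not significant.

Per-node cardinality:
  T → 4
  σ[c>5](T) → 3
  U → 6
  (σ[c>5](T) ⋈[c=h] U) → 3

== RESULT ==
a | c | w | y | u | h
2 | 6 | t | p | q | 6
2 | 6 | t | s | r | 6
5 | 8 | q | r | q | 8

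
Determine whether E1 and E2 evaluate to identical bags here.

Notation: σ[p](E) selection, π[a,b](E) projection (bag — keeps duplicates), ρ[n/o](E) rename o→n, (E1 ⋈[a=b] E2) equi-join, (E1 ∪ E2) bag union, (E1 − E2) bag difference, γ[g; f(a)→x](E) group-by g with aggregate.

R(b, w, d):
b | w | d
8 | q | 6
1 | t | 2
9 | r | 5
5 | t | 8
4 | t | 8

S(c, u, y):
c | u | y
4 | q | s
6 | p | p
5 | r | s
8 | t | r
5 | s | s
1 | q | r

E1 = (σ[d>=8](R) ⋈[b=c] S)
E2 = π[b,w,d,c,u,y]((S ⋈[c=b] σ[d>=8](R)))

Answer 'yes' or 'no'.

E1 subexpression sizes:
  R → 5
  σ[d>=8](R) → 2
  S → 6
  (σ[d>=8](R) ⋈[b=c] S) → 3
E2 subexpression sizes:
  S → 6
  R → 5
  σ[d>=8](R) → 2
  (S ⋈[c=b] σ[d>=8](R)) → 3
  π[b,w,d,c,u,y]((S ⋈[c=b] σ[d>=8](R))) → 3

E1 and E2 produce the same multiset:
b | w | d | c | u | y
4 | t | 8 | 4 | q | s
5 | t | 8 | 5 | r | s
5 | t | 8 | 5 | s | s

yes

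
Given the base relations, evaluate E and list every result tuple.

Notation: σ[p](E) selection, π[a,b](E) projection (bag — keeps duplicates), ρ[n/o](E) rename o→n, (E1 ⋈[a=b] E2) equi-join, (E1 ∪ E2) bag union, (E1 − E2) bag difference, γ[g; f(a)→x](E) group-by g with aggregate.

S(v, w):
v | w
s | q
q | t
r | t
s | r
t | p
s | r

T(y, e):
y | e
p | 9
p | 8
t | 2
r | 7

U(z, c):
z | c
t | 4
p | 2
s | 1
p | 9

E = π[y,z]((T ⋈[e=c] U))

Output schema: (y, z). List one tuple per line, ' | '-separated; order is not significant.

Stepwise |·|:
  T → 4
  U → 4
  (T ⋈[e=c] U) → 2
  π[y,z]((T ⋈[e=c] U)) → 2

== RESULT ==
y | z
p | p
t | p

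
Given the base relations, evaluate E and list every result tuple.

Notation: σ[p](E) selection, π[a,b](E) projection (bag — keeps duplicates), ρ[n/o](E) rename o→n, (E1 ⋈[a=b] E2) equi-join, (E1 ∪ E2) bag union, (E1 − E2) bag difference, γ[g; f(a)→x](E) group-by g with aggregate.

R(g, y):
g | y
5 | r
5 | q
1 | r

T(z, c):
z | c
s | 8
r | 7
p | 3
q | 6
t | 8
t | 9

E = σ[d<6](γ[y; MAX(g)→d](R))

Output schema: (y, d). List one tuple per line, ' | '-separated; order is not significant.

Row counts bottom-up:
  R → 3
  γ[y; MAX(g)→d](R) → 2
  σ[d<6](γ[y; MAX(g)→d](R)) → 2

== RESULT ==
y | d
q | 5
r | 5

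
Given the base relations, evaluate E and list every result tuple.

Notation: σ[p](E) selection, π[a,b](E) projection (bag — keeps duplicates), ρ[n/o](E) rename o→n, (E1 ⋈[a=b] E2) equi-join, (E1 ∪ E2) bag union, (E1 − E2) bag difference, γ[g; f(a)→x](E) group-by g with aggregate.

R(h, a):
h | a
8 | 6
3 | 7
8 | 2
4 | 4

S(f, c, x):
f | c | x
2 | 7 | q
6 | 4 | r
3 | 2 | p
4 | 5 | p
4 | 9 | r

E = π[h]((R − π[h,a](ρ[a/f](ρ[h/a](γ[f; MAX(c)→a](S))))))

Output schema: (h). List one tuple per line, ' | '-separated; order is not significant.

Subexpression sizes:
  R → 4
  S → 5
  γ[f; MAX(c)→a](S) → 4
  ρ[h/a](γ[f; MAX(c)→a](S)) → 4
  ρ[a/f](ρ[h/a](γ[f; MAX(c)→a](S))) → 4
  π[h,a](ρ[a/f](ρ[h/a](γ[f; MAX(c)→a](S)))) → 4
  (R − π[h,a](ρ[a/f](ρ[h/a](γ[f; MAX(c)→a](S))))) → 4
  π[h]((R − π[h,a](ρ[a/f](ρ[h/a](γ[f; MAX(c)→a](S)))))) → 4

== RESULT ==
h
3
4
8
8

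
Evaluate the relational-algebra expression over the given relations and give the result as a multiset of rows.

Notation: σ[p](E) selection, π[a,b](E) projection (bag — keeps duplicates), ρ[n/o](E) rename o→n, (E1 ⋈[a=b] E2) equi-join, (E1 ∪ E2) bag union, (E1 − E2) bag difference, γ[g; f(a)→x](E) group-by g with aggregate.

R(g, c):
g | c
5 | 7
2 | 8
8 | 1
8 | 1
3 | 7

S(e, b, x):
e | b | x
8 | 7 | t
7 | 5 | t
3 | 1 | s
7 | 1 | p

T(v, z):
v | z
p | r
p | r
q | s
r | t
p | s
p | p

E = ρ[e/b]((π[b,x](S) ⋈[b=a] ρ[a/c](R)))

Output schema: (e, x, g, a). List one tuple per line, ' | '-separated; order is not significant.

Per-node cardinality:
  S → 4
  π[b,x](S) → 4
  R → 5
  ρ[a/c](R) → 5
  (π[b,x](S) ⋈[b=a] ρ[a/c](R)) → 6
  ρ[e/b]((π[b,x](S) ⋈[b=a] ρ[a/c](R))) → 6

== RESULT ==
e | x | g | a
1 | p | 8 | 1
1 | p | 8 | 1
1 | s | 8 | 1
1 | s | 8 | 1
7 | t | 3 | 7
7 | t | 5 | 7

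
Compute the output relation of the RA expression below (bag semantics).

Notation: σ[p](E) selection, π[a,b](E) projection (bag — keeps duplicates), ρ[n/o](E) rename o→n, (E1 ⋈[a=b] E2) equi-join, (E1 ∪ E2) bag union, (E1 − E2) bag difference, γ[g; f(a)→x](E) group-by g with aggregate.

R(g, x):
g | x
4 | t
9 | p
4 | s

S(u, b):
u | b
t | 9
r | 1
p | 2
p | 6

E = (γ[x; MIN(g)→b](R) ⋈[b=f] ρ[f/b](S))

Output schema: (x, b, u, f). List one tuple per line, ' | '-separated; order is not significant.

Per-node cardinality:
  R → 3
  γ[x; MIN(g)→b](R) → 3
  S → 4
  ρ[f/b](S) → 4
  (γ[x; MIN(g)→b](R) ⋈[b=f] ρ[f/b](S)) → 1

== RESULT ==
x | b | u | f
p | 9 | t | 9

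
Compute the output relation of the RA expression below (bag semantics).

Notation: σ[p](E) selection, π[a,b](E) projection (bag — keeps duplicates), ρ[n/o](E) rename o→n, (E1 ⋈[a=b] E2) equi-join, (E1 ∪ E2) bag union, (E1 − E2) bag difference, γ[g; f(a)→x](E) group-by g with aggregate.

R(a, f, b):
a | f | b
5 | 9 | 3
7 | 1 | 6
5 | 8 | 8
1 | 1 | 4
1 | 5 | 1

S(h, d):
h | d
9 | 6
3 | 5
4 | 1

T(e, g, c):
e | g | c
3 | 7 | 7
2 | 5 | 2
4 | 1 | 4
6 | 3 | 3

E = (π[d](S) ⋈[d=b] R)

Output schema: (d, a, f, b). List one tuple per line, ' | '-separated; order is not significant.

Subexpression sizes:
  S → 3
  π[d](S) → 3
  R → 5
  (π[d](S) ⋈[d=b] R) → 2

== RESULT ==
d | a | f | b
1 | 1 | 5 | 1
6 | 7 | 1 | 6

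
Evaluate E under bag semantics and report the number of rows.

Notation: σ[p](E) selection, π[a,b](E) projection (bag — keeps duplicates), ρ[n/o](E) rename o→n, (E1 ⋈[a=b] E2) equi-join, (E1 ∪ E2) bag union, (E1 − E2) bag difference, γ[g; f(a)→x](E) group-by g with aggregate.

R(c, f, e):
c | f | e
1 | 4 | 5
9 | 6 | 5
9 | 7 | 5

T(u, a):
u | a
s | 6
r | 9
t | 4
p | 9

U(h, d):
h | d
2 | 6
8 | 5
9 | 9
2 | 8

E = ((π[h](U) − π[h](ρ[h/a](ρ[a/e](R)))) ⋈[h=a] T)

Stepwise |·|:
  U → 4
  π[h](U) → 4
  R → 3
  ρ[a/e](R) → 3
  ρ[h/a](ρ[a/e](R)) → 3
  π[h](ρ[h/a](ρ[a/e](R))) → 3
  (π[h](U) − π[h](ρ[h/a](ρ[a/e](R)))) → 4
  T → 4
  ((π[h](U) − π[h](ρ[h/a](ρ[a/e](R)))) ⋈[h=a] T) → 2

|E| = 2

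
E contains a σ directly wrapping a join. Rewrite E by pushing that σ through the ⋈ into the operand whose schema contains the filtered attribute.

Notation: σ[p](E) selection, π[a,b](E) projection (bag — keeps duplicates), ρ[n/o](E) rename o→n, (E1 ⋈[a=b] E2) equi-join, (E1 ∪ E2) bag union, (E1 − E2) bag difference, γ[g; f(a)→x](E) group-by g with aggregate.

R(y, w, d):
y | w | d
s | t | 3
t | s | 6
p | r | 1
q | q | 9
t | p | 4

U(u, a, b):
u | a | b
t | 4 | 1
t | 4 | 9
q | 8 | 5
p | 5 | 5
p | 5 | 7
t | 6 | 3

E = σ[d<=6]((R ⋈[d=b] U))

σ filters on d, owned by the left side.
E' = (σ[d<=6](R) ⋈[d=b] U)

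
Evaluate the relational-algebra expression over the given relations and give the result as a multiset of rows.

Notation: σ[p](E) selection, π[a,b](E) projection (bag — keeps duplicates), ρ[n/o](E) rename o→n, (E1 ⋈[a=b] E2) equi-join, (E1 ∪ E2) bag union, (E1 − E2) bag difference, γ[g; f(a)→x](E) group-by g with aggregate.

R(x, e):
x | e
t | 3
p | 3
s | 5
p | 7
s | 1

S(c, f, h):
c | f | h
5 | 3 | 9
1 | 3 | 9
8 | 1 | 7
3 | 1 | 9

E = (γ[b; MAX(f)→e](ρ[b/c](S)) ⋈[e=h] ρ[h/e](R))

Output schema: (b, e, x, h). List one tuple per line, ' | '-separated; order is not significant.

Per-node cardinality:
  S → 4
  ρ[b/c](S) → 4
  γ[b; MAX(f)→e](ρ[b/c](S)) → 4
  R → 5
  ρ[h/e](R) → 5
  (γ[b; MAX(f)→e](ρ[b/c](S)) ⋈[e=h] ρ[h/e](R)) → 6

== RESULT ==
b | e | x | h
1 | 3 | p | 3
1 | 3 | t | 3
3 | 1 | s | 1
5 | 3 | p | 3
5 | 3 | t | 3
8 | 1 | s | 1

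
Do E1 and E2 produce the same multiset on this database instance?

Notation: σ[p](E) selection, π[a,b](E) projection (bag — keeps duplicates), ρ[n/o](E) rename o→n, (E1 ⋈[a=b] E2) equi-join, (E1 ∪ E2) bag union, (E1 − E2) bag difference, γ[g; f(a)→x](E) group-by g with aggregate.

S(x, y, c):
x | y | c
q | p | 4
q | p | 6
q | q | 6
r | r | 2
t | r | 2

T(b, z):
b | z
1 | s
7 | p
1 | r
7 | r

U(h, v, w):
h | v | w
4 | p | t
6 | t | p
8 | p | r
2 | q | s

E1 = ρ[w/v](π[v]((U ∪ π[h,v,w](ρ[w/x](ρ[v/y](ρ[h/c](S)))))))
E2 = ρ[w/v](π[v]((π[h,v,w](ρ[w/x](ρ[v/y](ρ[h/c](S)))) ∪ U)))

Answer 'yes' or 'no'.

E1 stepwise |·|:
  U → 4
  S → 5
  ρ[h/c](S) → 5
  ρ[v/y](ρ[h/c](S)) → 5
  ρ[w/x](ρ[v/y](ρ[h/c](S))) → 5
  π[h,v,w](ρ[w/x](ρ[v/y](ρ[h/c](S)))) → 5
  (U ∪ π[h,v,w](ρ[w/x](ρ[v/y](ρ[h/c](S))))) → 9
  π[v]((U ∪ π[h,v,w](ρ[w/x](ρ[v/y](ρ[h/c](S)))))) → 9
  ρ[w/v](π[v]((U ∪ π[h,v,w](ρ[w/x](ρ[v/y](ρ[h/c](S))))))) → 9
E2 stepwise |·|:
  S → 5
  ρ[h/c](S) → 5
  ρ[v/y](ρ[h/c](S)) → 5
  ρ[w/x](ρ[v/y](ρ[h/c](S))) → 5
  π[h,v,w](ρ[w/x](ρ[v/y](ρ[h/c](S)))) → 5
  U → 4
  (π[h,v,w](ρ[w/x](ρ[v/y](ρ[h/c](S)))) ∪ U) → 9
  π[v]((π[h,v,w](ρ[w/x](ρ[v/y](ρ[h/c](S)))) ∪ U)) → 9
  ρ[w/v](π[v]((π[h,v,w](ρ[w/x](ρ[v/y](ρ[h/c](S)))) ∪ U))) → 9

E1 and E2 produce the same multiset:
w
p
p
p
p
q
q
r
r
t

yes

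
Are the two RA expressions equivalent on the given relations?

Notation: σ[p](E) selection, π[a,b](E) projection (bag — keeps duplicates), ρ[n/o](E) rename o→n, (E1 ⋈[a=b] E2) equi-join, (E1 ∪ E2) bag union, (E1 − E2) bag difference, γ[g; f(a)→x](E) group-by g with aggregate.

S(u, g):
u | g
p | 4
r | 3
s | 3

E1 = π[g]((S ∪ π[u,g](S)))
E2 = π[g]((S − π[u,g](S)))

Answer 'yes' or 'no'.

E1 subexpression sizes:
  S → 3
  S → 3
  π[u,g](S) → 3
  (S ∪ π[u,g](S)) → 6
  π[g]((S ∪ π[u,g](S))) → 6
E2 subexpression sizes:
  S → 3
  S → 3
  π[u,g](S) → 3
  (S − π[u,g](S)) → 0
  π[g]((S − π[u,g](S))) → 0

E1 result:
g
3
3
3
3
4
4
E2 result:
g
(0 rows)
Witness: (3,) appears 4× in E1 but 0× in E2.

no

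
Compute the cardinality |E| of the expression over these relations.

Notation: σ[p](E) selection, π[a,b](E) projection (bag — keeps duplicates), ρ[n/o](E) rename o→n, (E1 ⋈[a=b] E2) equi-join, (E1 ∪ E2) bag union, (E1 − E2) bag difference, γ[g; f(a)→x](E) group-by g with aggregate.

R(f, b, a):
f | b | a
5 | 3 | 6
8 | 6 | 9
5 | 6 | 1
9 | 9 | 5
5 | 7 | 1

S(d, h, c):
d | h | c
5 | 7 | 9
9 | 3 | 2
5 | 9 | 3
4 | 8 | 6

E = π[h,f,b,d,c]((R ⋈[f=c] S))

Stepwise |·|:
  R → 5
  S → 4
  (R ⋈[f=c] S) → 1
  π[h,f,b,d,c]((R ⋈[f=c] S)) → 1

|E| = 1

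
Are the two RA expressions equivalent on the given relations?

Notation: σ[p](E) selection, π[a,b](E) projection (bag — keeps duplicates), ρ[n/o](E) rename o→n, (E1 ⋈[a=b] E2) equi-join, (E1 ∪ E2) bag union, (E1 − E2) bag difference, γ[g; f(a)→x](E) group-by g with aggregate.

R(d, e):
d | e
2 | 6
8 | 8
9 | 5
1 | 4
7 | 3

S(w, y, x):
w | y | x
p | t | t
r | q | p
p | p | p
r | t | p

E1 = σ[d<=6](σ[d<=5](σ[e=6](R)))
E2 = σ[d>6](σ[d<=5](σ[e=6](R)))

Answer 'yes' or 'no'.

E1 subexpression sizes:
  R → 5
  σ[e=6](R) → 1
  σ[d<=5](σ[e=6](R)) → 1
  σ[d<=6](σ[d<=5](σ[e=6](R))) → 1
E2 subexpression sizes:
  R → 5
  σ[e=6](R) → 1
  σ[d<=5](σ[e=6](R)) → 1
  σ[d>6](σ[d<=5](σ[e=6](R))) → 0

E1 result:
d | e
2 | 6
E2 result:
d | e
(0 rows)
Witness: (2, 6) appears 1× in E1 but 0× in E2.

no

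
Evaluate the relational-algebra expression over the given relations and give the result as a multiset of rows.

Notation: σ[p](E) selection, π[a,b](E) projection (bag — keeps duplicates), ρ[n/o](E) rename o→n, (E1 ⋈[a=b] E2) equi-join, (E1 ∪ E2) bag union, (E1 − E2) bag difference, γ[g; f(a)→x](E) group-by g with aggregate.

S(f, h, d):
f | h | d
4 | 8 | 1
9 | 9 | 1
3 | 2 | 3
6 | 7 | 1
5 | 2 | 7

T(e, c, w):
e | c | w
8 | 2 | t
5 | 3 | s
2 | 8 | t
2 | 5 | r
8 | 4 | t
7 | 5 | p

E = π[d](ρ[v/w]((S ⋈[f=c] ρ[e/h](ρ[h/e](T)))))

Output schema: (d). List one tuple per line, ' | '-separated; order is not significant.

Per-node cardinality:
  S → 5
  T → 6
  ρ[h/e](T) → 6
  ρ[e/h](ρ[h/e](T)) → 6
  (S ⋈[f=c] ρ[e/h](ρ[h/e](T))) → 4
  ρ[v/w]((S ⋈[f=c] ρ[e/h](ρ[h/e](T)))) → 4
  π[d](ρ[v/w]((S ⋈[f=c] ρ[e/h](ρ[h/e](T))))) → 4

== RESULT ==
d
1
3
7
7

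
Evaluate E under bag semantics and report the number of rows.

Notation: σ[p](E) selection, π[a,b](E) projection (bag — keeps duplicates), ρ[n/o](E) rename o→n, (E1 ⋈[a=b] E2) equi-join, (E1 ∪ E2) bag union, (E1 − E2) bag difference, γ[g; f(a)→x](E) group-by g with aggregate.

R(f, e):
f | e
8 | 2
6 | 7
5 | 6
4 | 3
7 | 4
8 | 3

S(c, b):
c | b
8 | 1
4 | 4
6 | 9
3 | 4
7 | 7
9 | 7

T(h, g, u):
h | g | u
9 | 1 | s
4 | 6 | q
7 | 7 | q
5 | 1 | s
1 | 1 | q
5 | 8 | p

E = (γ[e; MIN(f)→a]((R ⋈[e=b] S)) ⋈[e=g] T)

Subexpression sizes:
  R → 6
  S → 6
  (R ⋈[e=b] S) → 4
  γ[e; MIN(f)→a]((R ⋈[e=b] S)) → 2
  T → 6
  (γ[e; MIN(f)→a]((R ⋈[e=b] S)) ⋈[e=g] T) → 1

|E| = 1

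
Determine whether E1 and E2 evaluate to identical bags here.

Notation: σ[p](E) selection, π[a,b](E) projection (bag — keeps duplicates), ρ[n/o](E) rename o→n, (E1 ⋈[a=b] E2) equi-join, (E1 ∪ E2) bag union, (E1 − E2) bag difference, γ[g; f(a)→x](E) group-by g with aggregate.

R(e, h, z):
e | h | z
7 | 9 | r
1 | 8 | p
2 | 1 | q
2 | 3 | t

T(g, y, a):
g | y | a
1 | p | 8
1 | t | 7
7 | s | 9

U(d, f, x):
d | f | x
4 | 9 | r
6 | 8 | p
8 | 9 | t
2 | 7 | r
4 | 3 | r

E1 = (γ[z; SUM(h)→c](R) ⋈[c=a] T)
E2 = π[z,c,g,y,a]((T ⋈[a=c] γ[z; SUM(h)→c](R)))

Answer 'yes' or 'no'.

E1 subexpression sizes:
  R → 4
  γ[z; SUM(h)→c](R) → 4
  T → 3
  (γ[z; SUM(h)→c](R) ⋈[c=a] T) → 2
E2 subexpression sizes:
  T → 3
  R → 4
  γ[z; SUM(h)→c](R) → 4
  (T ⋈[a=c] γ[z; SUM(h)→c](R)) → 2
  π[z,c,g,y,a]((T ⋈[a=c] γ[z; SUM(h)→c](R))) → 2

E1 and E2 produce the same multiset:
z | c | g | y | a
p | 8 | 1 | p | 8
r | 9 | 7 | s | 9

yes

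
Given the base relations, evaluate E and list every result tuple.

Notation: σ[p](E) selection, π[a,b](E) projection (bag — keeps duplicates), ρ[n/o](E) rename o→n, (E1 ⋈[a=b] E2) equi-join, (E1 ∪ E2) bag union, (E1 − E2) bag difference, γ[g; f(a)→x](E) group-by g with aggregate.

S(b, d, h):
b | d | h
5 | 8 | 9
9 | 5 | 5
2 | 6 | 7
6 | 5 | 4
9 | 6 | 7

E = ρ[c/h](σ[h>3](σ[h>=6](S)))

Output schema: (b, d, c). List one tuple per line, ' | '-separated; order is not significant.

Stepwise |·|:
  S → 5
  σ[h>=6](S) → 3
  σ[h>3](σ[h>=6](S)) → 3
  ρ[c/h](σ[h>3](σ[h>=6](S))) → 3

== RESULT ==
b | d | c
2 | 6 | 7
5 | 8 | 9
9 | 6 | 7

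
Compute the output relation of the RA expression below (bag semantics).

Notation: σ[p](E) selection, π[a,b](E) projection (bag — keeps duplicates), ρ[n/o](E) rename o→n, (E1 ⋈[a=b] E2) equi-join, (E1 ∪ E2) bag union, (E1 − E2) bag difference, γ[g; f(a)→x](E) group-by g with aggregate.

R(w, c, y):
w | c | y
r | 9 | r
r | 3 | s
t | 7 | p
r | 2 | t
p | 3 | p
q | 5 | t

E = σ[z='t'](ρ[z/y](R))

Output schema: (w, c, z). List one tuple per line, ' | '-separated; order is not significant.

Stepwise |·|:
  R → 6
  ρ[z/y](R) → 6
  σ[z='t'](ρ[z/y](R)) → 2

== RESULT ==
w | c | z
q | 5 | t
r | 2 | t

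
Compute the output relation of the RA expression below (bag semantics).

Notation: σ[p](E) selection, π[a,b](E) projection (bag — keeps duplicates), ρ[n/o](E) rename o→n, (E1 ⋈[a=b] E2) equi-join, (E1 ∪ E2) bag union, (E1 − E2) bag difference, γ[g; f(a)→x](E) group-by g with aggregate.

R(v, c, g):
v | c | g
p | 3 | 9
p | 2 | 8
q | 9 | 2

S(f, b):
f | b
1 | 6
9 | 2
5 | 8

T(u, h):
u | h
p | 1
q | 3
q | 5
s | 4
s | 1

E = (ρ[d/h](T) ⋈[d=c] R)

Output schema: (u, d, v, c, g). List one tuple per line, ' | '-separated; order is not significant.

Per-node cardinality:
  T → 5
  ρ[d/h](T) → 5
  R → 3
  (ρ[d/h](T) ⋈[d=c] R) → 1

== RESULT ==
u | d | v | c | g
q | 3 | p | 3 | 9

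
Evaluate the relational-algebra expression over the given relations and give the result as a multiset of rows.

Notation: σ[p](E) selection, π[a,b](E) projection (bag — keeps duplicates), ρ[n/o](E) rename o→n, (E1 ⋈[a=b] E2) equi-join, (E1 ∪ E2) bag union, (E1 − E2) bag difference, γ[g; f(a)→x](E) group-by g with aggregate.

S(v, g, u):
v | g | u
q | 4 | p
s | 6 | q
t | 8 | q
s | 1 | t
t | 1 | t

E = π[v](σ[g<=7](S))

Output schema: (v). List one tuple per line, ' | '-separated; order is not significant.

Per-node cardinality:
  S → 5
  σ[g<=7](S) → 4
  π[v](σ[g<=7](S)) → 4

== RESULT ==
v
q
s
s
t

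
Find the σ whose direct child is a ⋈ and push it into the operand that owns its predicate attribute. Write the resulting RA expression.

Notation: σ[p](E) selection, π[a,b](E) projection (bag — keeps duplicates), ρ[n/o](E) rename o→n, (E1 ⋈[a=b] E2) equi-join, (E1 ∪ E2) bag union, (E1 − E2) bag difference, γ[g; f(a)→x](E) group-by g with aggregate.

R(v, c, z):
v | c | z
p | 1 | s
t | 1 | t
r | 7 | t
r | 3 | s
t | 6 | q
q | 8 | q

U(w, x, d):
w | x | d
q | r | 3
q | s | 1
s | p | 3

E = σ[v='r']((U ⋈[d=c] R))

σ filters on v, owned by the right side.
E' = (U ⋈[d=c] σ[v='r'](R))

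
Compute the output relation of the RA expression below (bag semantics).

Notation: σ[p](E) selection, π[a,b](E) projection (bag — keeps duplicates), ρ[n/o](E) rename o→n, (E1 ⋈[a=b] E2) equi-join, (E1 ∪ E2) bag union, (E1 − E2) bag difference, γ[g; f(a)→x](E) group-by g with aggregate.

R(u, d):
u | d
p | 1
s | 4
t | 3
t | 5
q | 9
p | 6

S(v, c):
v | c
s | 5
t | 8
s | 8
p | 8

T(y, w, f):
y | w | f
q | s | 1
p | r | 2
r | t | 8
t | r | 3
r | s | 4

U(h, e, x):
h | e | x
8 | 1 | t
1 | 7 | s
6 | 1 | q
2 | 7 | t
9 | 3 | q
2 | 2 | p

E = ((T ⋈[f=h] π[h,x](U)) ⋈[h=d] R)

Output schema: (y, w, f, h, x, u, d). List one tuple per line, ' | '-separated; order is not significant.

Subexpression sizes:
  T → 5
  U → 6
  π[h,x](U) → 6
  (T ⋈[f=h] π[h,x](U)) → 4
  R → 6
  ((T ⋈[f=h] π[h,x](U)) ⋈[h=d] R) → 1

== RESULT ==
y | w | f | h | x | u | d
q | s | 1 | 1 | s | p | 1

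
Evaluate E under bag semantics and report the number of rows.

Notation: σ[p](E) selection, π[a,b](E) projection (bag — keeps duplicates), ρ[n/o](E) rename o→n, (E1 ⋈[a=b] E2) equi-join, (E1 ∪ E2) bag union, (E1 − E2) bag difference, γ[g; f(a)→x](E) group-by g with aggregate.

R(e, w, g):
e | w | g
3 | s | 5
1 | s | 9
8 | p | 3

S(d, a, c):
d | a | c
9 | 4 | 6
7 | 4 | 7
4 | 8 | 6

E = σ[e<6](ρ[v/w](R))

Per-node cardinality:
  R → 3
  ρ[v/w](R) → 3
  σ[e<6](ρ[v/w](R)) → 2

|E| = 2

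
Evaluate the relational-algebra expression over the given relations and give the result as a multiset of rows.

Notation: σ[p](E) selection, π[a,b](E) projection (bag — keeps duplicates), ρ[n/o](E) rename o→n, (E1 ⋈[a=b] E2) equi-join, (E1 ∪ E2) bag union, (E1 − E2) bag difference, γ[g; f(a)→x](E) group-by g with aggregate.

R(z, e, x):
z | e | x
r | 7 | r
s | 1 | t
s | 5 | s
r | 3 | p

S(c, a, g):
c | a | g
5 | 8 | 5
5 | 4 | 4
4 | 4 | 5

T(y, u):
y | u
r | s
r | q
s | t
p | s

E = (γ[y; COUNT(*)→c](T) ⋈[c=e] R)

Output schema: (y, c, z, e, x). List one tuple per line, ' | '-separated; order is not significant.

Per-node cardinality:
  T → 4
  γ[y; COUNT(*)→c](T) → 3
  R → 4
  (γ[y; COUNT(*)→c](T) ⋈[c=e] R) → 2

== RESULT ==
y | c | z | e | x
p | 1 | s | 1 | t
s | 1 | s | 1 | t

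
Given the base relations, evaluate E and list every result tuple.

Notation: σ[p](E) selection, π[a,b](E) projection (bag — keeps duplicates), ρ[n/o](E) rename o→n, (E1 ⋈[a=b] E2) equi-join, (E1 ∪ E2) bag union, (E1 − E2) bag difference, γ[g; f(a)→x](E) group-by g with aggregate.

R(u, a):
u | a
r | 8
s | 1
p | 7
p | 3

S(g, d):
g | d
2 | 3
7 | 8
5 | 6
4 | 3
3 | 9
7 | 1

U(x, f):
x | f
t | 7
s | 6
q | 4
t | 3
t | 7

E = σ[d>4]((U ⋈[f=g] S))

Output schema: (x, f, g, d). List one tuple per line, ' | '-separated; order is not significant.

Row counts bottom-up:
  U → 5
  S → 6
  (U ⋈[f=g] S) → 6
  σ[d>4]((U ⋈[f=g] S)) → 3

== RESULT ==
x | f | g | d
t | 3 | 3 | 9
t | 7 | 7 | 8
t | 7 | 7 | 8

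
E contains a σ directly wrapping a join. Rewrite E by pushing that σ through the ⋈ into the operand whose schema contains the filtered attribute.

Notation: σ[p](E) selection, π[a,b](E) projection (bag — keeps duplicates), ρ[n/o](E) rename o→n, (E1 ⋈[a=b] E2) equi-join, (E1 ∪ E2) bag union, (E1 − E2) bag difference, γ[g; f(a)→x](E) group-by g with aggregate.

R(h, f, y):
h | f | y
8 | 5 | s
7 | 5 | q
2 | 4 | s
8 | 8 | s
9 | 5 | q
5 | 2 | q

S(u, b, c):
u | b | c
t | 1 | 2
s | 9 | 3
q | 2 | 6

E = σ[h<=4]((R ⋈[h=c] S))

σ filters on h, owned by the left side.
E' = (σ[h<=4](R) ⋈[h=c] S)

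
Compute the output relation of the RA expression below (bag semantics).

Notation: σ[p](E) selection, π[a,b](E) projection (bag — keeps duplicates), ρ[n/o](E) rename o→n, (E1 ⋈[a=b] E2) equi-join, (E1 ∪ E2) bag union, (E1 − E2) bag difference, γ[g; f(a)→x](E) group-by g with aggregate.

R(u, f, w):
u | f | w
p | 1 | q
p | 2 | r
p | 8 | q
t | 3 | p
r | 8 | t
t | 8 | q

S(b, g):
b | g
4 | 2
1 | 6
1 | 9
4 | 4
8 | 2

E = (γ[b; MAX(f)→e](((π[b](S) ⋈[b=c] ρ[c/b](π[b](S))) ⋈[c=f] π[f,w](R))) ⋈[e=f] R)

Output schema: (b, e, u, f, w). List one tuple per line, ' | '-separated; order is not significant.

Subexpression sizes:
  S → 5
  π[b](S) → 5
  S → 5
  π[b](S) → 5
  ρ[c/b](π[b](S)) → 5
  (π[b](S) ⋈[b=c] ρ[c/b](π[b](S))) → 9
  R → 6
  π[f,w](R) → 6
  ((π[b](S) ⋈[b=c] ρ[c/b](π[b](S))) ⋈[c=f] π[f,w](R)) → 7
  γ[b; MAX(f)→e](((π[b](S) ⋈[b=c] ρ[c/b](π[b](S))) ⋈[c=f] π[f,w](R))) → 2
  R → 6
  (γ[b; MAX(f)→e](((π[b](S) ⋈[b=c] ρ[c/b](π[b](S))) ⋈[c=f] π[f,w](R))) ⋈[e=f] R) → 4

== RESULT ==
b | e | u | f | w
1 | 1 | p | 1 | q
8 | 8 | p | 8 | q
8 | 8 | r | 8 | t
8 | 8 | t | 8 | q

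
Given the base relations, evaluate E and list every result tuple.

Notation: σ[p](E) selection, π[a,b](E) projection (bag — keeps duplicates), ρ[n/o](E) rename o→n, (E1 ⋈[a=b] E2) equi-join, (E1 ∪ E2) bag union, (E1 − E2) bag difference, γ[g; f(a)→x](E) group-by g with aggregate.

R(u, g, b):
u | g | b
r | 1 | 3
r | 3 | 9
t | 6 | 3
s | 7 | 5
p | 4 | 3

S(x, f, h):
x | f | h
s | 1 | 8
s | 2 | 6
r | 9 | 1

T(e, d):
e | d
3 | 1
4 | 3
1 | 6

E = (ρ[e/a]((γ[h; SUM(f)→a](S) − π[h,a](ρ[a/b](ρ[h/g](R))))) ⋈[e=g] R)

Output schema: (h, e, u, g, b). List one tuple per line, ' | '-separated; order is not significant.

Stepwise |·|:
  S → 3
  γ[h; SUM(f)→a](S) → 3
  R → 5
  ρ[h/g](R) → 5
  ρ[a/b](ρ[h/g](R)) → 5
  π[h,a](ρ[a/b](ρ[h/g](R))) → 5
  (γ[h; SUM(f)→a](S) − π[h,a](ρ[a/b](ρ[h/g](R)))) → 3
  ρ[e/a]((γ[h; SUM(f)→a](S) − π[h,a](ρ[a/b](ρ[h/g](R))))) → 3
  R → 5
  (ρ[e/a]((γ[h; SUM(f)→a](S) − π[h,a](ρ[a/b](ρ[h/g](R))))) ⋈[e=g] R) → 1

== RESULT ==
h | e | u | g | b
8 | 1 | r | 1 | 3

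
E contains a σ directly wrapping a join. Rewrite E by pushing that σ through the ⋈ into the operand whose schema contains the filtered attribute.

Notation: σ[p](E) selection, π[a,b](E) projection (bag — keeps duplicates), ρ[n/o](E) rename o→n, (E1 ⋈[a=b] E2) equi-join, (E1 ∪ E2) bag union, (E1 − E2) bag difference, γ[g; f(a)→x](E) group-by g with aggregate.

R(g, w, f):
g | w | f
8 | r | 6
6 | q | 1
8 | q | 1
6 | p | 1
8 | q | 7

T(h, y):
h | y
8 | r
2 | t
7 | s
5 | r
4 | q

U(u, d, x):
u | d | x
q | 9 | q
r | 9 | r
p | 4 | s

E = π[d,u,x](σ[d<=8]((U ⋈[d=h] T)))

σ filters on d, owned by the left side.
E' = π[d,u,x]((σ[d<=8](U) ⋈[d=h] T))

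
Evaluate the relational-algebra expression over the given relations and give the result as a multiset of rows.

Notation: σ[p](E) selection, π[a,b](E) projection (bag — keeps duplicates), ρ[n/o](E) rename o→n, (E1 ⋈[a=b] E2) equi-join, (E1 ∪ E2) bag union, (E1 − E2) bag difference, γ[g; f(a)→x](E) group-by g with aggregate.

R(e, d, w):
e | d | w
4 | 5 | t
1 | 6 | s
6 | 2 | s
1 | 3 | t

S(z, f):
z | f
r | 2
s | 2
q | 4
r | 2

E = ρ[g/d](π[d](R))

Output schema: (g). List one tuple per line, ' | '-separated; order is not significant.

Stepwise |·|:
  R → 4
  π[d](R) → 4
  ρ[g/d](π[d](R)) → 4

== RESULT ==
g
2
3
5
6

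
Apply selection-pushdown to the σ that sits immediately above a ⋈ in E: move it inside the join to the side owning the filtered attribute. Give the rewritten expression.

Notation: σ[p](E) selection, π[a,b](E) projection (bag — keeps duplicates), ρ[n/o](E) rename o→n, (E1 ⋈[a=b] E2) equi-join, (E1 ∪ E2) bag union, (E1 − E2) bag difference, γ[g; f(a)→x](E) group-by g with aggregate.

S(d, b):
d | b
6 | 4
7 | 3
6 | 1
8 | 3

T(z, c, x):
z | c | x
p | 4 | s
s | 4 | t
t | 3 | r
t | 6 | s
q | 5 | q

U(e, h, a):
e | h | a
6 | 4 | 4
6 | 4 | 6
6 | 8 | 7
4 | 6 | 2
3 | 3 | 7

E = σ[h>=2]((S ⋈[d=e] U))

σ filters on h, owned by the right side.
E' = (S ⋈[d=e] σ[h>=2](U))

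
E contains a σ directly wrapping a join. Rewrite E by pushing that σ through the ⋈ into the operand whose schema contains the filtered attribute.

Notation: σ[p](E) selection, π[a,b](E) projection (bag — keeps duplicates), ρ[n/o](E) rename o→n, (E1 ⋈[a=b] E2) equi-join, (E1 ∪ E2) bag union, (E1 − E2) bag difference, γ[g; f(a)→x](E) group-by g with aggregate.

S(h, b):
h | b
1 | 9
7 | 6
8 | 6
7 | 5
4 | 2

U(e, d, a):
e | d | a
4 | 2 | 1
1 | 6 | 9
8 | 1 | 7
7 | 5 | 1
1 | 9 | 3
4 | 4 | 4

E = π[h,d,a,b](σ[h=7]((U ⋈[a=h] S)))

σ filters on h, owned by the right side.
E' = π[h,d,a,b]((U ⋈[a=h] σ[h=7](S)))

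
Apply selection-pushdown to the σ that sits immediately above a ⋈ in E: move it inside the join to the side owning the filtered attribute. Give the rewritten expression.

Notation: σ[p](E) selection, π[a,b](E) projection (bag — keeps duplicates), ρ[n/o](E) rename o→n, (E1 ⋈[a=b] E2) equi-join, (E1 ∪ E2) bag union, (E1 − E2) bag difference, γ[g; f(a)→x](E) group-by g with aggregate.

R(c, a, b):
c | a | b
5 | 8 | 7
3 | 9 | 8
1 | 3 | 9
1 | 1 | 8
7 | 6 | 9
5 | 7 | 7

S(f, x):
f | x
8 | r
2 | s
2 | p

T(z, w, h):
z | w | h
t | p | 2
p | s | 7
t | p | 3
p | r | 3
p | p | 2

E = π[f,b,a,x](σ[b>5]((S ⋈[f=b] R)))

σ filters on b, owned by the right side.
E' = π[f,b,a,x]((S ⋈[f=b] σ[b>5](R)))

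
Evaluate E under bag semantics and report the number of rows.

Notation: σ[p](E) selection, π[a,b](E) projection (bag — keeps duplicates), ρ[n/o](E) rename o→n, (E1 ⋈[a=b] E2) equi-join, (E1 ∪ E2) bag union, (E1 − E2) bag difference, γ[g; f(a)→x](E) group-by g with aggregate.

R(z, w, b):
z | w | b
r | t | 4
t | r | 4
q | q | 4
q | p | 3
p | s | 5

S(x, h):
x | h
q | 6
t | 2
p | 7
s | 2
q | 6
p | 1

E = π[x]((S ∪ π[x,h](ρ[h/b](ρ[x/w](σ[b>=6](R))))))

Row counts bottom-up:
  S → 6
  R → 5
  σ[b>=6](R) → 0
  ρ[x/w](σ[b>=6](R)) → 0
  ρ[h/b](ρ[x/w](σ[b>=6](R))) → 0
  π[x,h](ρ[h/b](ρ[x/w](σ[b>=6](R)))) → 0
  (S ∪ π[x,h](ρ[h/b](ρ[x/w](σ[b>=6](R))))) → 6
  π[x]((S ∪ π[x,h](ρ[h/b](ρ[x/w](σ[b>=6](R)))))) → 6

|E| = 6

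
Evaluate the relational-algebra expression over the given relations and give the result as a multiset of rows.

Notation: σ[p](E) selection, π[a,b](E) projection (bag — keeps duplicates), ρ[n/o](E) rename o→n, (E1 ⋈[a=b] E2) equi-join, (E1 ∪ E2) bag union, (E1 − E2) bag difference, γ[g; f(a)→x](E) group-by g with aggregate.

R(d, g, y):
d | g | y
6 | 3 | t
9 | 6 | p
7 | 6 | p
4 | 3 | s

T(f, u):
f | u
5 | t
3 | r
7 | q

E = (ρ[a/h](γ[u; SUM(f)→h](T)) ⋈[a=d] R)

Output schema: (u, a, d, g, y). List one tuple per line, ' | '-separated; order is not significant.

Stepwise |·|:
  T → 3
  γ[u; SUM(f)→h](T) → 3
  ρ[a/h](γ[u; SUM(f)→h](T)) → 3
  R → 4
  (ρ[a/h](γ[u; SUM(f)→h](T)) ⋈[a=d] R) → 1

== RESULT ==
u | a | d | g | y
q | 7 | 7 | 6 | p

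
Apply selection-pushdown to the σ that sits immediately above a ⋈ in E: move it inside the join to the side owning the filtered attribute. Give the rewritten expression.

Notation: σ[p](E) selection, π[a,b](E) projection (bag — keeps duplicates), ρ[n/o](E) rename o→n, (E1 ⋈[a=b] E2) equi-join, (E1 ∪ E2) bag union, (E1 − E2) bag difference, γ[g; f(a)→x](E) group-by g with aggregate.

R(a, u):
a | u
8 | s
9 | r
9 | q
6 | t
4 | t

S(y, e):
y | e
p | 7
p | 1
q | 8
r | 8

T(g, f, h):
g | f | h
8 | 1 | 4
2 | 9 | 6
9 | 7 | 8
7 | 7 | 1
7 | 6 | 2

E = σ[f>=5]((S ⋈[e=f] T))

σ filters on f, owned by the right side.
E' = (S ⋈[e=f] σ[f>=5](T))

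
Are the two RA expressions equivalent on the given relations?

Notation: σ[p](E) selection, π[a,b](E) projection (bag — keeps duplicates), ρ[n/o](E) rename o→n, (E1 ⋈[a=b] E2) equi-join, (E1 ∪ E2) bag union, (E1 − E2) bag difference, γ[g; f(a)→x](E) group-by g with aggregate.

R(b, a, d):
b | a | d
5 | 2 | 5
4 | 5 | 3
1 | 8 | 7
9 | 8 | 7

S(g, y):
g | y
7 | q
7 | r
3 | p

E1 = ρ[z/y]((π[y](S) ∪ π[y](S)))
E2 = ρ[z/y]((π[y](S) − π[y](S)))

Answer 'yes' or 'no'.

E1 row counts bottom-up:
  S → 3
  π[y](S) → 3
  S → 3
  π[y](S) → 3
  (π[y](S) ∪ π[y](S)) → 6
  ρ[z/y]((π[y](S) ∪ π[y](S))) → 6
E2 row counts bottom-up:
  S → 3
  π[y](S) → 3
  S → 3
  π[y](S) → 3
  (π[y](S) − π[y](S)) → 0
  ρ[z/y]((π[y](S) − π[y](S))) → 0

E1 result:
z
p
p
q
q
r
r
E2 result:
z
(0 rows)
Witness: ('p',) appears 2× in E1 but 0× in E2.

no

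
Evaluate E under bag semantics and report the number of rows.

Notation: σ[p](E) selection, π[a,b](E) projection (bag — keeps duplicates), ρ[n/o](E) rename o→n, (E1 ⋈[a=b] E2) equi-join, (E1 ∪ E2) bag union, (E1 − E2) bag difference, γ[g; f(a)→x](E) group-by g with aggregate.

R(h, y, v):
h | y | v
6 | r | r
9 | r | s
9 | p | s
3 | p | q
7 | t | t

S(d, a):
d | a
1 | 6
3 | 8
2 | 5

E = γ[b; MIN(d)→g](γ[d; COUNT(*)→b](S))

Row counts bottom-up:
  S → 3
  γ[d; COUNT(*)→b](S) → 3
  γ[b; MIN(d)→g](γ[d; COUNT(*)→b](S)) → 1

|E| = 1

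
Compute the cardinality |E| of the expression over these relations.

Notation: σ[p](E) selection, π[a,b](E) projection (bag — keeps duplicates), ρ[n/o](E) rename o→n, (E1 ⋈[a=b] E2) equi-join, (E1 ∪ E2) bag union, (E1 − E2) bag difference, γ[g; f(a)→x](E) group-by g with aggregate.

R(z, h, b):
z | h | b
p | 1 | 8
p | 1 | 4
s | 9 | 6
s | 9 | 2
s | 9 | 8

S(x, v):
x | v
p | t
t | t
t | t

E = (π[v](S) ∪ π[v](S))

Row counts bottom-up:
  S → 3
  π[v](S) → 3
  S → 3
  π[v](S) → 3
  (π[v](S) ∪ π[v](S)) → 6

|E| = 6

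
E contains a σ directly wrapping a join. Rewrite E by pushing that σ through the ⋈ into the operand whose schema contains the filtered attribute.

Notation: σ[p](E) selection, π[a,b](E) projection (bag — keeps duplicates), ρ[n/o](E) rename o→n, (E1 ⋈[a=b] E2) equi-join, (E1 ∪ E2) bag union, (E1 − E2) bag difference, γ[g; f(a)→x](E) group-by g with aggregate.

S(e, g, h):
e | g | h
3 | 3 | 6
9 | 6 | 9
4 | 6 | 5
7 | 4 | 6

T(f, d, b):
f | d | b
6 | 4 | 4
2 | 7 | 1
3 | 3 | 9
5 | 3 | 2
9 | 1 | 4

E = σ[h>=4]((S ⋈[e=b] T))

σ filters on h, owned by the left side.
E' = (σ[h>=4](S) ⋈[e=b] T)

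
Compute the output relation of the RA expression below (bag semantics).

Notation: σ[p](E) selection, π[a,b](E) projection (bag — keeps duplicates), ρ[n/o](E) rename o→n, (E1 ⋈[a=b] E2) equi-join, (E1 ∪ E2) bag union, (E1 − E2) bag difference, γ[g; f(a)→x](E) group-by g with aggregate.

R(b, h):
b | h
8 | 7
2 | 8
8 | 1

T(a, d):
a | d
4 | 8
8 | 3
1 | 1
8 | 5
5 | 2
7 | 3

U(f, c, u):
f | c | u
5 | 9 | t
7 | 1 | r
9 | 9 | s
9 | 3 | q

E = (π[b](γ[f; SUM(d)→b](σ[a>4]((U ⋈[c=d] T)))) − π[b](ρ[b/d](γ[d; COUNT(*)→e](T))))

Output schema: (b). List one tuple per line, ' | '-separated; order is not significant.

Row counts bottom-up:
  U → 4
  T → 6
  (U ⋈[c=d] T) → 3
  σ[a>4]((U ⋈[c=d] T)) → 2
  γ[f; SUM(d)→b](σ[a>4]((U ⋈[c=d] T))) → 1
  π[b](γ[f; SUM(d)→b](σ[a>4]((U ⋈[c=d] T)))) → 1
  T → 6
  γ[d; COUNT(*)→e](T) → 5
  ρ[b/d](γ[d; COUNT(*)→e](T)) → 5
  π[b](ρ[b/d](γ[d; COUNT(*)→e](T))) → 5
  (π[b](γ[f; SUM(d)→b](σ[a>4]((U ⋈[c=d] T)))) − π[b](ρ[b/d](γ[d; COUNT(*)→e](T)))) → 1

== RESULT ==
b
6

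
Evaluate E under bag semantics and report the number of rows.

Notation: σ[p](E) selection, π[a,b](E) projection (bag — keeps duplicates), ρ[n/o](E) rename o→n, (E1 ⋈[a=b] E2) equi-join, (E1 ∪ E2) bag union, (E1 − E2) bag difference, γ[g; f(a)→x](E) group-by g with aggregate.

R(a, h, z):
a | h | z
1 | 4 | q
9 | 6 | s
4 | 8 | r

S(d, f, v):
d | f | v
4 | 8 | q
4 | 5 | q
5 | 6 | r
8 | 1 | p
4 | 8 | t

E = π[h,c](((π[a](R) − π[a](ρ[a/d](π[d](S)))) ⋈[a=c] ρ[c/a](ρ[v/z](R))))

Per-node cardinality:
  R → 3
  π[a](R) → 3
  S → 5
  π[d](S) → 5
  ρ[a/d](π[d](S)) → 5
  π[a](ρ[a/d](π[d](S))) → 5
  (π[a](R) − π[a](ρ[a/d](π[d](S)))) → 2
  R → 3
  ρ[v/z](R) → 3
  ρ[c/a](ρ[v/z](R)) → 3
  ((π[a](R) − π[a](ρ[a/d](π[d](S)))) ⋈[a=c] ρ[c/a](ρ[v/z](R))) → 2
  π[h,c](((π[a](R) − π[a](ρ[a/d](π[d](S)))) ⋈[a=c] ρ[c/a](ρ[v/z](R)))) → 2

|E| = 2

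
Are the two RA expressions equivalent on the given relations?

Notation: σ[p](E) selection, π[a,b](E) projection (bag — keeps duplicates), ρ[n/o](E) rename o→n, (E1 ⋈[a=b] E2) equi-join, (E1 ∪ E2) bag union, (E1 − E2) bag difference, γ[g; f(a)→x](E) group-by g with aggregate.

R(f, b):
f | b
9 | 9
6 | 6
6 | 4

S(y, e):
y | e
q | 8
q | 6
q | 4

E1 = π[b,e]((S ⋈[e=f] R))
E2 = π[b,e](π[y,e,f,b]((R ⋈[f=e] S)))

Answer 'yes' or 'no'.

E1 stepwise |·|:
  S → 3
  R → 3
  (S ⋈[e=f] R) → 2
  π[b,e]((S ⋈[e=f] R)) → 2
E2 stepwise |·|:
  R → 3
  S → 3
  (R ⋈[f=e] S) → 2
  π[y,e,f,b]((R ⋈[f=e] S)) → 2
  π[b,e](π[y,e,f,b]((R ⋈[f=e] S))) → 2

E1 and E2 produce the same multiset:
b | e
4 | 6
6 | 6

yes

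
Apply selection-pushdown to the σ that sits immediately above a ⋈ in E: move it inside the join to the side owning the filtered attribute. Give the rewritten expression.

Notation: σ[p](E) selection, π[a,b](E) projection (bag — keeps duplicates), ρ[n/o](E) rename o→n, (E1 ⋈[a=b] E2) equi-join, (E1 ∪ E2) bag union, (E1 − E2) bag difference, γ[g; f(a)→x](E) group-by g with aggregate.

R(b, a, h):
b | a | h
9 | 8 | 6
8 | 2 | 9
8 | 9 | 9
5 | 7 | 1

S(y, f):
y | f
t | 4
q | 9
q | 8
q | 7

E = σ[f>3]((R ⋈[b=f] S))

σ filters on f, owned by the right side.
E' = (R ⋈[b=f] σ[f>3](S))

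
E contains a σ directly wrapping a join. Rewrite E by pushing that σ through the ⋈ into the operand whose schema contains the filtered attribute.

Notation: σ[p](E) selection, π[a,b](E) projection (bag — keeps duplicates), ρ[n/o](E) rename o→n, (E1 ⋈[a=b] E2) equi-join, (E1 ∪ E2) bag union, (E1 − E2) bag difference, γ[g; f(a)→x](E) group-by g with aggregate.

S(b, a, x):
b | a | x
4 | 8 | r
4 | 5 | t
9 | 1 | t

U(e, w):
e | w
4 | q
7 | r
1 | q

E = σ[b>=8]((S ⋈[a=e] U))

σ filters on b, owned by the left side.
E' = (σ[b>=8](S) ⋈[a=e] U)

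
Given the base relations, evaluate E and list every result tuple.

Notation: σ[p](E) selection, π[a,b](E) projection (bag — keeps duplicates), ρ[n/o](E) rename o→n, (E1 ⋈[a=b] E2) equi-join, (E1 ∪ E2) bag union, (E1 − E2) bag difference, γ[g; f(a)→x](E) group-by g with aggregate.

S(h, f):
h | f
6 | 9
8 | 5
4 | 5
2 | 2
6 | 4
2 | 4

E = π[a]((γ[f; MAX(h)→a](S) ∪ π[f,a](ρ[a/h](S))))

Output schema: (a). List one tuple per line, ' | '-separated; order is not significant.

Row counts bottom-up:
  S → 6
  γ[f; MAX(h)→a](S) → 4
  S → 6
  ρ[a/h](S) → 6
  π[f,a](ρ[a/h](S)) → 6
  (γ[f; MAX(h)→a](S) ∪ π[f,a](ρ[a/h](S))) → 10
  π[a]((γ[f; MAX(h)→a](S) ∪ π[f,a](ρ[a/h](S)))) → 10

== RESULT ==
a
2
2
2
4
6
6
6
6
8
8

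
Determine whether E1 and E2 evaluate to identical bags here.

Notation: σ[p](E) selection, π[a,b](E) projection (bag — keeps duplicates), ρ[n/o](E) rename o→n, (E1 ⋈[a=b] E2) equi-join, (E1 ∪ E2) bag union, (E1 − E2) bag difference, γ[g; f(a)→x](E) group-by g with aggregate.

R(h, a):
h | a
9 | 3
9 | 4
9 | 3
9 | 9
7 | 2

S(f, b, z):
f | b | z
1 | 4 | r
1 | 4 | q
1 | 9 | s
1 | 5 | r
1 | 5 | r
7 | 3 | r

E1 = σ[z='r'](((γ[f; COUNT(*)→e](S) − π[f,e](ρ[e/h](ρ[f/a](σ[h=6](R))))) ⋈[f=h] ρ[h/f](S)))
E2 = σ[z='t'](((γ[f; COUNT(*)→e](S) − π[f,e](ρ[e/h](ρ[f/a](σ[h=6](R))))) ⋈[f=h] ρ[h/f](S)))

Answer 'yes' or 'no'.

E1 subexpression sizes:
  S → 6
  γ[f; COUNT(*)→e](S) → 2
  R → 5
  σ[h=6](R) → 0
  ρ[f/a](σ[h=6](R)) → 0
  ρ[e/h](ρ[f/a](σ[h=6](R))) → 0
  π[f,e](ρ[e/h](ρ[f/a](σ[h=6](R)))) → 0
  (γ[f; COUNT(*)→e](S) − π[f,e](ρ[e/h](ρ[f/a](σ[h=6](R))))) → 2
  S → 6
  ρ[h/f](S) → 6
  ((γ[f; COUNT(*)→e](S) − π[f,e](ρ[e/h](ρ[f/a](σ[h=6](R))))) ⋈[f=h] ρ[h/f](S)) → 6
  σ[z='r'](((γ[f; COUNT(*)→e](S) − π[f,e](ρ[e/h](ρ[f/a](σ[h=6](R))))) ⋈[f=h] ρ[h/f](S))) → 4
E2 subexpression sizes:
  S → 6
  γ[f; COUNT(*)→e](S) → 2
  R → 5
  σ[h=6](R) → 0
  ρ[f/a](σ[h=6](R)) → 0
  ρ[e/h](ρ[f/a](σ[h=6](R))) → 0
  π[f,e](ρ[e/h](ρ[f/a](σ[h=6](R)))) → 0
  (γ[f; COUNT(*)→e](S) − π[f,e](ρ[e/h](ρ[f/a](σ[h=6](R))))) → 2
  S → 6
  ρ[h/f](S) → 6
  ((γ[f; COUNT(*)→e](S) − π[f,e](ρ[e/h](ρ[f/a](σ[h=6](R))))) ⋈[f=h] ρ[h/f](S)) → 6
  σ[z='t'](((γ[f; COUNT(*)→e](S) − π[f,e](ρ[e/h](ρ[f/a](σ[h=6](R))))) ⋈[f=h] ρ[h/f](S))) → 0

E1 result:
f | e | h | b | z
1 | 5 | 1 | 4 | r
1 | 5 | 1 | 5 | r
1 | 5 | 1 | 5 | r
7 | 1 | 7 | 3 | r
E2 result:
f | e | h | b | z
(0 rows)
Witness: (1, 5, 1, 4, 'r') appears 1× in E1 but 0× in E2.

no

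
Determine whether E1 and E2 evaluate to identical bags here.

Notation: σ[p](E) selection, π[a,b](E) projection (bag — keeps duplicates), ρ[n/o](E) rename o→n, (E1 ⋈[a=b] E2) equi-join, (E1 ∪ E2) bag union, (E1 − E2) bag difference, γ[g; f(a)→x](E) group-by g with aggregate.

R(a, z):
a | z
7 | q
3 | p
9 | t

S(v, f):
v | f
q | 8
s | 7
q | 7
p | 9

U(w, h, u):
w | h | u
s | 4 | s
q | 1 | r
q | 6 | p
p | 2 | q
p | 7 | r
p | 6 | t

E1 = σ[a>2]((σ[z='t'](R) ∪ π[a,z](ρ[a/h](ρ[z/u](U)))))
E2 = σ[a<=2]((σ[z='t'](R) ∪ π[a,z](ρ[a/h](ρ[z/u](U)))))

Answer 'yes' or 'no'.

E1 row counts bottom-up:
  R → 3
  σ[z='t'](R) → 1
  U → 6
  ρ[z/u](U) → 6
  ρ[a/h](ρ[z/u](U)) → 6
  π[a,z](ρ[a/h](ρ[z/u](U))) → 6
  (σ[z='t'](R) ∪ π[a,z](ρ[a/h](ρ[z/u](U)))) → 7
  σ[a>2]((σ[z='t'](R) ∪ π[a,z](ρ[a/h](ρ[z/u](U))))) → 5
E2 row counts bottom-up:
  R → 3
  σ[z='t'](R) → 1
  U → 6
  ρ[z/u](U) → 6
  ρ[a/h](ρ[z/u](U)) → 6
  π[a,z](ρ[a/h](ρ[z/u](U))) → 6
  (σ[z='t'](R) ∪ π[a,z](ρ[a/h](ρ[z/u](U)))) → 7
  σ[a<=2]((σ[z='t'](R) ∪ π[a,z](ρ[a/h](ρ[z/u](U))))) → 2

E1 result:
a | z
4 | s
6 | p
6 | t
7 | r
9 | t
E2 result:
a | z
1 | r
2 | q
Witness: (4, 's') appears 1× in E1 but 0× in E2.

no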